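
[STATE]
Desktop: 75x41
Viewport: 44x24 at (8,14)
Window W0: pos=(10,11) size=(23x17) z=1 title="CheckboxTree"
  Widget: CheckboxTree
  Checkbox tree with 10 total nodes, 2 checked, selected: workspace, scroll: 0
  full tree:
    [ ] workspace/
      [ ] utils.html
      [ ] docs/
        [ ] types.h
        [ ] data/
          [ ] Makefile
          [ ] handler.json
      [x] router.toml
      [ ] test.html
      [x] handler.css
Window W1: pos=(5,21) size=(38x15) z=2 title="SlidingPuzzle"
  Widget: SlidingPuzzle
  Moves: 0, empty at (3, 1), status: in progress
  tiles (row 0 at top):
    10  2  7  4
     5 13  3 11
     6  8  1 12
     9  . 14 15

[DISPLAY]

  ┃>[-] workspace/      ┃                   
  ┃   [ ] utils.html    ┃                   
  ┃   [ ] docs/         ┃                   
  ┃     [ ] types.h     ┃                   
  ┃     [ ] data/       ┃                   
  ┃       [ ] Makefile  ┃                   
  ┃       [ ] handler.js┃                   
━━━━━━━━━━━━━━━━━━━━━━━━━━━━━━━━━━┓         
lidingPuzzle                      ┃         
──────────────────────────────────┨         
───┬────┬────┬────┐               ┃         
10 │  2 │  7 │  4 │               ┃         
───┼────┼────┼────┤               ┃         
 5 │ 13 │  3 │ 11 │               ┃         
───┼────┼────┼────┤               ┃         
 6 │  8 │  1 │ 12 │               ┃         
───┼────┼────┼────┤               ┃         
 9 │    │ 14 │ 15 │               ┃         
───┴────┴────┴────┘               ┃         
ves: 0                            ┃         
                                  ┃         
━━━━━━━━━━━━━━━━━━━━━━━━━━━━━━━━━━┛         
                                            
                                            


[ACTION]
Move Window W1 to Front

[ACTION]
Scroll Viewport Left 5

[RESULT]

       ┃>[-] workspace/      ┃              
       ┃   [ ] utils.html    ┃              
       ┃   [ ] docs/         ┃              
       ┃     [ ] types.h     ┃              
       ┃     [ ] data/       ┃              
       ┃       [ ] Makefile  ┃              
       ┃       [ ] handler.js┃              
  ┏━━━━━━━━━━━━━━━━━━━━━━━━━━━━━━━━━━━━┓    
  ┃ SlidingPuzzle                      ┃    
  ┠────────────────────────────────────┨    
  ┃┌────┬────┬────┬────┐               ┃    
  ┃│ 10 │  2 │  7 │  4 │               ┃    
  ┃├────┼────┼────┼────┤               ┃    
  ┃│  5 │ 13 │  3 │ 11 │               ┃    
  ┃├────┼────┼────┼────┤               ┃    
  ┃│  6 │  8 │  1 │ 12 │               ┃    
  ┃├────┼────┼────┼────┤               ┃    
  ┃│  9 │    │ 14 │ 15 │               ┃    
  ┃└────┴────┴────┴────┘               ┃    
  ┃Moves: 0                            ┃    
  ┃                                    ┃    
  ┗━━━━━━━━━━━━━━━━━━━━━━━━━━━━━━━━━━━━┛    
                                            
                                            


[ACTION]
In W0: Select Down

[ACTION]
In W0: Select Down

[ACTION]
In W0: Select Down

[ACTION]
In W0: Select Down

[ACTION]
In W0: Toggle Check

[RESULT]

       ┃ [-] workspace/      ┃              
       ┃   [ ] utils.html    ┃              
       ┃   [-] docs/         ┃              
       ┃     [ ] types.h     ┃              
       ┃>    [x] data/       ┃              
       ┃       [x] Makefile  ┃              
       ┃       [x] handler.js┃              
  ┏━━━━━━━━━━━━━━━━━━━━━━━━━━━━━━━━━━━━┓    
  ┃ SlidingPuzzle                      ┃    
  ┠────────────────────────────────────┨    
  ┃┌────┬────┬────┬────┐               ┃    
  ┃│ 10 │  2 │  7 │  4 │               ┃    
  ┃├────┼────┼────┼────┤               ┃    
  ┃│  5 │ 13 │  3 │ 11 │               ┃    
  ┃├────┼────┼────┼────┤               ┃    
  ┃│  6 │  8 │  1 │ 12 │               ┃    
  ┃├────┼────┼────┼────┤               ┃    
  ┃│  9 │    │ 14 │ 15 │               ┃    
  ┃└────┴────┴────┴────┘               ┃    
  ┃Moves: 0                            ┃    
  ┃                                    ┃    
  ┗━━━━━━━━━━━━━━━━━━━━━━━━━━━━━━━━━━━━┛    
                                            
                                            


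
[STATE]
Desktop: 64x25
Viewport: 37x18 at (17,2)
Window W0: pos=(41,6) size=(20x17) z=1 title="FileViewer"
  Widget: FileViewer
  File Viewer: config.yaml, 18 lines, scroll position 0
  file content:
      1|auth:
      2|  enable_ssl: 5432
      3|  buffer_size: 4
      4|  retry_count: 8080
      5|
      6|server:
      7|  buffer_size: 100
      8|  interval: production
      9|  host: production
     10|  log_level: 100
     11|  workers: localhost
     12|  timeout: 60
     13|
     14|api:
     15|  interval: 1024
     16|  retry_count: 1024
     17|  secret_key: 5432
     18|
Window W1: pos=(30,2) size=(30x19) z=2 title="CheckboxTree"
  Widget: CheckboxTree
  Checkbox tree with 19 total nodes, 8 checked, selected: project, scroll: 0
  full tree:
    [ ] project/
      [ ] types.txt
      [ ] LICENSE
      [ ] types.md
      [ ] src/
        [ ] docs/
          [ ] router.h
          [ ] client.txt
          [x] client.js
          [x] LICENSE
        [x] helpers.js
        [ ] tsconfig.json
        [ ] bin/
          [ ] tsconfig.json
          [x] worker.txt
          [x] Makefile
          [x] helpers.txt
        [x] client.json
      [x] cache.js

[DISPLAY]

             ┏━━━━━━━━━━━━━━━━━━━━━━━
             ┃ CheckboxTree          
             ┠───────────────────────
             ┃>[-] project/          
             ┃   [ ] types.txt       
             ┃   [ ] LICENSE         
             ┃   [ ] types.md        
             ┃   [-] src/            
             ┃     [-] docs/         
             ┃       [ ] router.h    
             ┃       [ ] client.txt  
             ┃       [x] client.js   
             ┃       [x] LICENSE     
             ┃     [x] helpers.js    
             ┃     [ ] tsconfig.json 
             ┃     [-] bin/          
             ┃       [ ] tsconfig.jso
             ┃       [x] worker.txt  


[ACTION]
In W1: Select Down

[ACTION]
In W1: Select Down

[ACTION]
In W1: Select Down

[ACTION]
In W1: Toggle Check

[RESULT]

             ┏━━━━━━━━━━━━━━━━━━━━━━━
             ┃ CheckboxTree          
             ┠───────────────────────
             ┃ [-] project/          
             ┃   [ ] types.txt       
             ┃   [ ] LICENSE         
             ┃>  [x] types.md        
             ┃   [-] src/            
             ┃     [-] docs/         
             ┃       [ ] router.h    
             ┃       [ ] client.txt  
             ┃       [x] client.js   
             ┃       [x] LICENSE     
             ┃     [x] helpers.js    
             ┃     [ ] tsconfig.json 
             ┃     [-] bin/          
             ┃       [ ] tsconfig.jso
             ┃       [x] worker.txt  


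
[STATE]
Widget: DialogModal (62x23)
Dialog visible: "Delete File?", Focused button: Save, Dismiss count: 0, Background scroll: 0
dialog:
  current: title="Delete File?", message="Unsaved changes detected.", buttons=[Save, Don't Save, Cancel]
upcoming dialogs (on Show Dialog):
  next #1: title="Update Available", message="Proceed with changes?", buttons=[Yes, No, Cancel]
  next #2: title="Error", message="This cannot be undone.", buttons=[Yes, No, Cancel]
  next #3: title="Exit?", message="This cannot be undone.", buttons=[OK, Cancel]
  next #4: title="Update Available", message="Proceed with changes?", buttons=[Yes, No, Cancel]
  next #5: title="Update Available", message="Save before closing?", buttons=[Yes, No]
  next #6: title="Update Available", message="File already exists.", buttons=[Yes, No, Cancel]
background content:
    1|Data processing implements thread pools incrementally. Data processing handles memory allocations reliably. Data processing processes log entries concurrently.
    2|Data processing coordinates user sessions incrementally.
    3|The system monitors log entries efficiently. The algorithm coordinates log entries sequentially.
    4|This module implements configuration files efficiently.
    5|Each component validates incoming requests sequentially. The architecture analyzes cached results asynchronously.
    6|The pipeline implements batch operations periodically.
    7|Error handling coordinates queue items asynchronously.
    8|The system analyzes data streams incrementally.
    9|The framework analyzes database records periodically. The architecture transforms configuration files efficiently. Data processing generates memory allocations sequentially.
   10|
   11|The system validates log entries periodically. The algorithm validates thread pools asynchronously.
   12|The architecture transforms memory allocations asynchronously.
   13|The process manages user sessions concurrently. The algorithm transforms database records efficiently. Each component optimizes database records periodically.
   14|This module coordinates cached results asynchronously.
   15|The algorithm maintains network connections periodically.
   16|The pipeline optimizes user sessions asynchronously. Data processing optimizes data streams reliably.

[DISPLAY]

Data processing implements thread pools incrementally. Data pr
Data processing coordinates user sessions incrementally.      
The system monitors log entries efficiently. The algorithm coo
This module implements configuration files efficiently.       
Each component validates incoming requests sequentially. The a
The pipeline implements batch operations periodically.        
Error handling coordinates queue items asynchronously.        
The system analyzes data streams incrementally.               
The framework analyzes database records periodically. The arch
               ┌──────────────────────────────┐               
The system vali│         Delete File?         │The algorithm v
The architectur│  Unsaved changes detected.   │asynchronously.
The process man│ [Save]  Don't Save   Cancel  │ The algorithm 
This module coo└──────────────────────────────┘nously.        
The algorithm maintains network connections periodically.     
The pipeline optimizes user sessions asynchronously. Data proc
                                                              
                                                              
                                                              
                                                              
                                                              
                                                              
                                                              


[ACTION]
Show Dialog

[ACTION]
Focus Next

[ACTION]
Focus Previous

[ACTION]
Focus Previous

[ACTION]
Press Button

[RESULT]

Data processing implements thread pools incrementally. Data pr
Data processing coordinates user sessions incrementally.      
The system monitors log entries efficiently. The algorithm coo
This module implements configuration files efficiently.       
Each component validates incoming requests sequentially. The a
The pipeline implements batch operations periodically.        
Error handling coordinates queue items asynchronously.        
The system analyzes data streams incrementally.               
The framework analyzes database records periodically. The arch
                                                              
The system validates log entries periodically. The algorithm v
The architecture transforms memory allocations asynchronously.
The process manages user sessions concurrently. The algorithm 
This module coordinates cached results asynchronously.        
The algorithm maintains network connections periodically.     
The pipeline optimizes user sessions asynchronously. Data proc
                                                              
                                                              
                                                              
                                                              
                                                              
                                                              
                                                              


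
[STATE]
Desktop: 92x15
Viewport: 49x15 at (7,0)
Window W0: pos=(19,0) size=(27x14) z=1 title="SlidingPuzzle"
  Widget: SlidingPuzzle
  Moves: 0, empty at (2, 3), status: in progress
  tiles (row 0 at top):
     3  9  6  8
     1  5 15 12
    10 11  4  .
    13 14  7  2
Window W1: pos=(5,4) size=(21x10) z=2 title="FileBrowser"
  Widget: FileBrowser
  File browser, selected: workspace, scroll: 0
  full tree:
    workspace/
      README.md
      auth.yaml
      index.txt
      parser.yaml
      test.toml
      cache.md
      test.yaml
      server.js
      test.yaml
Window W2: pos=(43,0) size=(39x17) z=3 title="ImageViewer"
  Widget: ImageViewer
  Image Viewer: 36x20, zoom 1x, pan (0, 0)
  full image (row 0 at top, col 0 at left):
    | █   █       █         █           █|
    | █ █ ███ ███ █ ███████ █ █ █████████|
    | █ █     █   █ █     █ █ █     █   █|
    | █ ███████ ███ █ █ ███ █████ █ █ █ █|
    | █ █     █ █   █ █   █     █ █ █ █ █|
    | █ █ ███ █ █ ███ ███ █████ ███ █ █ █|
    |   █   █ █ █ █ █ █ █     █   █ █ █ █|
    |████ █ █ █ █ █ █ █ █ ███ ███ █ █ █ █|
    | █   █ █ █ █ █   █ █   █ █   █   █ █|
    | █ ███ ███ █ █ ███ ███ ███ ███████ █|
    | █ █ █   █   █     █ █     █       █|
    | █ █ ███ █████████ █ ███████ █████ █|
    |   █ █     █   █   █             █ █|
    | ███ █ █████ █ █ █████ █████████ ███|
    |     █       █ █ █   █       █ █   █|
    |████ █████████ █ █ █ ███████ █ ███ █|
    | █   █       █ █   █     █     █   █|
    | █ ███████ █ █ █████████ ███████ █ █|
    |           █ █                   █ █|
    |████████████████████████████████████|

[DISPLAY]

            ┏━━━━━━━━━━━━━━━━━━━━━━━┏━━━━━━━━━━━━
            ┃ SlidingPuzzle         ┃ ImageViewer
            ┠───────────────────────┠────────────
            ┃┌────┬────┬────┬────┐  ┃ █   █      
━━━━━━━━━━━━━━━━━━┓  9 │  6 │  8 │  ┃ █ █ ███ ███
FileBrowser       ┃────┼────┼────┤  ┃ █ █     █  
──────────────────┨  5 │ 15 │ 12 │  ┃ █ ███████ █
 [-] workspace/   ┃────┼────┼────┤  ┃ █ █     █ █
   README.md      ┃ 11 │  4 │    │  ┃ █ █ ███ █ █
   auth.yaml      ┃────┼────┼────┤  ┃   █   █ █ █
   index.txt      ┃ 14 │  7 │  2 │  ┃████ █ █ █ █
   parser.yaml    ┃────┴────┴────┘  ┃ █   █ █ █ █
   test.toml      ┃ 0               ┃ █ ███ ███ █
━━━━━━━━━━━━━━━━━━┛━━━━━━━━━━━━━━━━━┃ █ █ █   █  
                                    ┃ █ █ ███ ███


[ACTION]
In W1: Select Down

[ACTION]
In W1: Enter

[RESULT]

            ┏━━━━━━━━━━━━━━━━━━━━━━━┏━━━━━━━━━━━━
            ┃ SlidingPuzzle         ┃ ImageViewer
            ┠───────────────────────┠────────────
            ┃┌────┬────┬────┬────┐  ┃ █   █      
━━━━━━━━━━━━━━━━━━┓  9 │  6 │  8 │  ┃ █ █ ███ ███
FileBrowser       ┃────┼────┼────┤  ┃ █ █     █  
──────────────────┨  5 │ 15 │ 12 │  ┃ █ ███████ █
 [-] workspace/   ┃────┼────┼────┤  ┃ █ █     █ █
 > README.md      ┃ 11 │  4 │    │  ┃ █ █ ███ █ █
   auth.yaml      ┃────┼────┼────┤  ┃   █   █ █ █
   index.txt      ┃ 14 │  7 │  2 │  ┃████ █ █ █ █
   parser.yaml    ┃────┴────┴────┘  ┃ █   █ █ █ █
   test.toml      ┃ 0               ┃ █ ███ ███ █
━━━━━━━━━━━━━━━━━━┛━━━━━━━━━━━━━━━━━┃ █ █ █   █  
                                    ┃ █ █ ███ ███


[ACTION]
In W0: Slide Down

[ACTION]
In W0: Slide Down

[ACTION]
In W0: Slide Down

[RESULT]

            ┏━━━━━━━━━━━━━━━━━━━━━━━┏━━━━━━━━━━━━
            ┃ SlidingPuzzle         ┃ ImageViewer
            ┠───────────────────────┠────────────
            ┃┌────┬────┬────┬────┐  ┃ █   █      
━━━━━━━━━━━━━━━━━━┓  9 │  6 │    │  ┃ █ █ ███ ███
FileBrowser       ┃────┼────┼────┤  ┃ █ █     █  
──────────────────┨  5 │ 15 │  8 │  ┃ █ ███████ █
 [-] workspace/   ┃────┼────┼────┤  ┃ █ █     █ █
 > README.md      ┃ 11 │  4 │ 12 │  ┃ █ █ ███ █ █
   auth.yaml      ┃────┼────┼────┤  ┃   █   █ █ █
   index.txt      ┃ 14 │  7 │  2 │  ┃████ █ █ █ █
   parser.yaml    ┃────┴────┴────┘  ┃ █   █ █ █ █
   test.toml      ┃ 2               ┃ █ ███ ███ █
━━━━━━━━━━━━━━━━━━┛━━━━━━━━━━━━━━━━━┃ █ █ █   █  
                                    ┃ █ █ ███ ███


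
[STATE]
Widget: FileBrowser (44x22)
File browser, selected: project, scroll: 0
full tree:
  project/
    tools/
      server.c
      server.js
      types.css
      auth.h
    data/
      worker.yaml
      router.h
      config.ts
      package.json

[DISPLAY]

> [-] project/                              
    [+] tools/                              
    [+] data/                               
                                            
                                            
                                            
                                            
                                            
                                            
                                            
                                            
                                            
                                            
                                            
                                            
                                            
                                            
                                            
                                            
                                            
                                            
                                            


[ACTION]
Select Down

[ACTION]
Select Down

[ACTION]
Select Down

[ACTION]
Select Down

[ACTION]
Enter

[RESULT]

  [-] project/                              
    [+] tools/                              
  > [-] data/                               
      worker.yaml                           
      router.h                              
      config.ts                             
      package.json                          
                                            
                                            
                                            
                                            
                                            
                                            
                                            
                                            
                                            
                                            
                                            
                                            
                                            
                                            
                                            


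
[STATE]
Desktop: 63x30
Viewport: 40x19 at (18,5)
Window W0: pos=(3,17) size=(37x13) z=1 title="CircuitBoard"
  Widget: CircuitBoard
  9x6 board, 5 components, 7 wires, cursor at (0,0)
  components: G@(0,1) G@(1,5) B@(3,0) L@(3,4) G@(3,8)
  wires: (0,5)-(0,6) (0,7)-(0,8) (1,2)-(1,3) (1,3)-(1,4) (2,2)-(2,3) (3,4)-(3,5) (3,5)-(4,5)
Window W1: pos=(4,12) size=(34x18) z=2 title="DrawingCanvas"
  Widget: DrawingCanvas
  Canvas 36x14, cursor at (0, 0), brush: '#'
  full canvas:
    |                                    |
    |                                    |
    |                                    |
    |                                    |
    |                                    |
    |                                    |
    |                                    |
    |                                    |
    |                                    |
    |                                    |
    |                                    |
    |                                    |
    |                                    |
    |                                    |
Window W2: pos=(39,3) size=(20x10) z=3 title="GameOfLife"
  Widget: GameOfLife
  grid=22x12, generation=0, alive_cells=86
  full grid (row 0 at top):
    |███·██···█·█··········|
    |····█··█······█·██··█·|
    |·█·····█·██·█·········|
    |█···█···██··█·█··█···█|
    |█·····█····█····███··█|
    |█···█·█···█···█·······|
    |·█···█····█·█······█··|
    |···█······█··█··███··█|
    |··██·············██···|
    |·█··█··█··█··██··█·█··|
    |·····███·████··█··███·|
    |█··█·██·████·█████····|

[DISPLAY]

                     ┠──────────────────
                     ┃Gen: 0            
                     ┃··█···██··█·█··█··
                     ┃····█····█····███·
                     ┃··█·█···█···█·····
                     ┃···█····█·█······█
                     ┃·█······█··█··███·
━━━━━━━━━━━━━━━━━━━┓ ┗━━━━━━━━━━━━━━━━━━
s                  ┃                    
───────────────────┨                    
                   ┃                    
                   ┃                    
                   ┃━┓                  
                   ┃ ┃                  
                   ┃─┨                  
                   ┃ ┃                  
                   ┃─┃                  
                   ┃ ┃                  
                   ┃ ┃                  


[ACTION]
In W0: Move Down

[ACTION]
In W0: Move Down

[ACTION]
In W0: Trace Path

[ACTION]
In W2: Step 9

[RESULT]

                     ┠──────────────────
                     ┃Gen: 9            
                     ┃···█········█····█
                     ┃····█·███·██····█·
                     ┃··███···█··██···█·
                     ┃··██······██·██·█·
                     ┃····█··███······█·
━━━━━━━━━━━━━━━━━━━┓ ┗━━━━━━━━━━━━━━━━━━
s                  ┃                    
───────────────────┨                    
                   ┃                    
                   ┃                    
                   ┃━┓                  
                   ┃ ┃                  
                   ┃─┨                  
                   ┃ ┃                  
                   ┃─┃                  
                   ┃ ┃                  
                   ┃ ┃                  


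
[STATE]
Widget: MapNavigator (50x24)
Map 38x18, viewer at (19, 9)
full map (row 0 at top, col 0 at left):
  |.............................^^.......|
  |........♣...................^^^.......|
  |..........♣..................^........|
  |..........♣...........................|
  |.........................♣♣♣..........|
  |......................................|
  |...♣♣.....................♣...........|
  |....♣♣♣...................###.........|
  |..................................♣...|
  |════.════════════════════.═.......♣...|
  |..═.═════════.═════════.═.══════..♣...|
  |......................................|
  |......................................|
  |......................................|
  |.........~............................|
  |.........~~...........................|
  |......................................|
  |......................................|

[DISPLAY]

                                                  
                                                  
                                                  
      .............................^^.......      
      ........♣...................^^^.......      
      ..........♣..................^........      
      ..........♣...........................      
      .........................♣♣♣..........      
      ......................................      
      ...♣♣.....................♣...........      
      ....♣♣♣...................###.........      
      ..................................♣...      
      ════.══════════════@═════.═.......♣...      
      ..═.═════════.═════════.═.══════..♣...      
      ......................................      
      ......................................      
      ......................................      
      .........~............................      
      .........~~...........................      
      ......................................      
      ......................................      
                                                  
                                                  
                                                  


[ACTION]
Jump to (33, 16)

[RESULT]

.................♣♣♣..........                    
..............................                    
..................♣...........                    
..................###.........                    
..........................♣...                    
═════════════════.═.......♣...                    
═════.═════════.═.══════..♣...                    
..............................                    
..............................                    
..............................                    
.~............................                    
.~~...........................                    
.........................@....                    
..............................                    
                                                  
                                                  
                                                  
                                                  
                                                  
                                                  
                                                  
                                                  
                                                  
                                                  


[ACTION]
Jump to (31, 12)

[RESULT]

.......................^^.......                  
..♣...................^^^.......                  
....♣..................^........                  
....♣...........................                  
...................♣♣♣..........                  
................................                  
....................♣...........                  
♣...................###.........                  
............................♣...                  
═══════════════════.═.......♣...                  
═══════.═════════.═.══════..♣...                  
................................                  
.........................@......                  
................................                  
...~............................                  
...~~...........................                  
................................                  
................................                  
                                                  
                                                  
                                                  
                                                  
                                                  
                                                  


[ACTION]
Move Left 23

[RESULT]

                 .............................^^..
                 ........♣...................^^^..
                 ..........♣..................^...
                 ..........♣......................
                 .........................♣♣♣.....
                 .................................
                 ...♣♣.....................♣......
                 ....♣♣♣...................###....
                 .................................
                 ════.════════════════════.═......
                 ..═.═════════.═════════.═.══════.
                 .................................
                 ........@........................
                 .................................
                 .........~.......................
                 .........~~......................
                 .................................
                 .................................
                                                  
                                                  
                                                  
                                                  
                                                  
                                                  


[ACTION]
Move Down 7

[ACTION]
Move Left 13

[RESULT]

                         .........................
                         ...♣♣....................
                         ....♣♣♣..................
                         .........................
                         ════.════════════════════
                         ..═.═════════.═════════.═
                         .........................
                         .........................
                         .........................
                         .........~...............
                         .........~~..............
                         .........................
                         @........................
                                                  
                                                  
                                                  
                                                  
                                                  
                                                  
                                                  
                                                  
                                                  
                                                  
                                                  


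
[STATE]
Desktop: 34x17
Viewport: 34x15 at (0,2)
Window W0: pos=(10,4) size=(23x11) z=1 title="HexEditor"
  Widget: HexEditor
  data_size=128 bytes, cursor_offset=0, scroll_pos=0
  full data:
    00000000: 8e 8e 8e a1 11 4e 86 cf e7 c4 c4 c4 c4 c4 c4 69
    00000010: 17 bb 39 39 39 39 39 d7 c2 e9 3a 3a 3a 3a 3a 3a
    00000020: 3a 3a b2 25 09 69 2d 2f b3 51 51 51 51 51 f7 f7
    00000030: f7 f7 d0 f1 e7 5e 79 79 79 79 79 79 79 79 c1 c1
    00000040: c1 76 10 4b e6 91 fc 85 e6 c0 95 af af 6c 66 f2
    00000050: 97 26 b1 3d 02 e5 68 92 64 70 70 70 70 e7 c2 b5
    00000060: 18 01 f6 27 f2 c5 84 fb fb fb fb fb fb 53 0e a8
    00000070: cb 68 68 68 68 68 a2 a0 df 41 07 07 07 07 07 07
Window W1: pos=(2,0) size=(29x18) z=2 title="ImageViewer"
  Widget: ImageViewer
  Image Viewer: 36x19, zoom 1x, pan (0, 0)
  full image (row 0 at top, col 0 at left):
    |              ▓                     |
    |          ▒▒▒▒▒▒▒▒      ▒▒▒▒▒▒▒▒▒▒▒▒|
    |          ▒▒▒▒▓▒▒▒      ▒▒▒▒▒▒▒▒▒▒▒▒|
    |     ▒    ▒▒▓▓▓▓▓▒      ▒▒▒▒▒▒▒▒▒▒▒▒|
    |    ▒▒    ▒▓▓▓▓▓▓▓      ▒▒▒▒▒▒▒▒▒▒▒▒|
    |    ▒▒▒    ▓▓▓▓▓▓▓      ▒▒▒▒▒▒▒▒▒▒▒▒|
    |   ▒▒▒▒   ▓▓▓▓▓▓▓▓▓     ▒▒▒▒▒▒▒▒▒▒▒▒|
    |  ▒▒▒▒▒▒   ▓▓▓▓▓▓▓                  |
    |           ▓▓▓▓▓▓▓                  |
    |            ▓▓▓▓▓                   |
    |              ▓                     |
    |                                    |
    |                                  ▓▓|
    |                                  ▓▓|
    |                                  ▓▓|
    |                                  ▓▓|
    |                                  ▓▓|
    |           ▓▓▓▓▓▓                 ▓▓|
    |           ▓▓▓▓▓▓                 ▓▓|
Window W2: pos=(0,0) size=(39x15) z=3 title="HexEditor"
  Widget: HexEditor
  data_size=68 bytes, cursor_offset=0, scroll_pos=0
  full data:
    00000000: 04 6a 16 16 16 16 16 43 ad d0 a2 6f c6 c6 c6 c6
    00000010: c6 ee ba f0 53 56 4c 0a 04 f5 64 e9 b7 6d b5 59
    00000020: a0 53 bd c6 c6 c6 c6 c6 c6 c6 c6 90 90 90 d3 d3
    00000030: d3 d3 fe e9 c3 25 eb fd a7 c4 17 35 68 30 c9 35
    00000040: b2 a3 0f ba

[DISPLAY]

┠─────────────────────────────────
┃00000000  04 6a 16 16 16 16 16 43
┃00000010  c6 ee ba f0 53 56 4c 0a
┃00000020  a0 53 bd c6 c6 c6 c6 c6
┃00000030  d3 d3 fe e9 c3 25 eb fd
┃00000040  b2 a3 0f ba            
┃                                 
┃                                 
┃                                 
┃                                 
┃                                 
┃                                 
┗━━━━━━━━━━━━━━━━━━━━━━━━━━━━━━━━━
  ┃                           ┃   
  ┃                           ┃   


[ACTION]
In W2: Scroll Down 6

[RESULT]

┠─────────────────────────────────
┃00000040  b2 a3 0f ba            
┃                                 
┃                                 
┃                                 
┃                                 
┃                                 
┃                                 
┃                                 
┃                                 
┃                                 
┃                                 
┗━━━━━━━━━━━━━━━━━━━━━━━━━━━━━━━━━
  ┃                           ┃   
  ┃                           ┃   


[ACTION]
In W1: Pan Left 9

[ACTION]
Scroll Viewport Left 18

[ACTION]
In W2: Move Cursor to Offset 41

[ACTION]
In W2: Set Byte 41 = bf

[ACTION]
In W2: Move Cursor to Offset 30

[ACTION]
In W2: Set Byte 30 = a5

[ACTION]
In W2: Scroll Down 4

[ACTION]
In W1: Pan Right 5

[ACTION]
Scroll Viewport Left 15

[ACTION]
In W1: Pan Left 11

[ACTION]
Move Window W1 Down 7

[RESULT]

┠─────────────────────────────────
┃00000040  b2 a3 0f ba            
┃                                 
┃                                 
┃                                 
┃                                 
┃                                 
┃                                 
┃                                 
┃                                 
┃                                 
┃                                 
┗━━━━━━━━━━━━━━━━━━━━━━━━━━━━━━━━━
  ┃                           ┃   
  ┗━━━━━━━━━━━━━━━━━━━━━━━━━━━┛   


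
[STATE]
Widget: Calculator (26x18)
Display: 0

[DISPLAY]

                         0
┌───┬───┬───┬───┐         
│ 7 │ 8 │ 9 │ ÷ │         
├───┼───┼───┼───┤         
│ 4 │ 5 │ 6 │ × │         
├───┼───┼───┼───┤         
│ 1 │ 2 │ 3 │ - │         
├───┼───┼───┼───┤         
│ 0 │ . │ = │ + │         
├───┼───┼───┼───┤         
│ C │ MC│ MR│ M+│         
└───┴───┴───┴───┘         
                          
                          
                          
                          
                          
                          


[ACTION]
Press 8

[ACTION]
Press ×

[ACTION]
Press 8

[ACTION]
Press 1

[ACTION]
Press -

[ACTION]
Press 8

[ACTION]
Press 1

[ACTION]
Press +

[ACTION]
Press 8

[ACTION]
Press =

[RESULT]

                       575
┌───┬───┬───┬───┐         
│ 7 │ 8 │ 9 │ ÷ │         
├───┼───┼───┼───┤         
│ 4 │ 5 │ 6 │ × │         
├───┼───┼───┼───┤         
│ 1 │ 2 │ 3 │ - │         
├───┼───┼───┼───┤         
│ 0 │ . │ = │ + │         
├───┼───┼───┼───┤         
│ C │ MC│ MR│ M+│         
└───┴───┴───┴───┘         
                          
                          
                          
                          
                          
                          
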